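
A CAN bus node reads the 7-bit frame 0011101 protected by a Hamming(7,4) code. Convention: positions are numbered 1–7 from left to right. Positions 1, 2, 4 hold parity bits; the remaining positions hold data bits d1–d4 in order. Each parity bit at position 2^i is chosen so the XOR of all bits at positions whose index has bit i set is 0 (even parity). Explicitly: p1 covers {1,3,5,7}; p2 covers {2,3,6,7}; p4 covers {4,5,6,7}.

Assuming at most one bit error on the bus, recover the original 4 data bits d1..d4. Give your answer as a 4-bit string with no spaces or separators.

s1 (pos 1,3,5,7): 0⊕1⊕1⊕1 = 1
s2 (pos 2,3,6,7): 0⊕1⊕0⊕1 = 0
s4 (pos 4,5,6,7): 1⊕1⊕0⊕1 = 1
Syndrome s4…s1 = 101 → error at position 5.
Flip position 5: 0011101 → 0011001
Read data bits from positions 3,5,6,7: 1001

1001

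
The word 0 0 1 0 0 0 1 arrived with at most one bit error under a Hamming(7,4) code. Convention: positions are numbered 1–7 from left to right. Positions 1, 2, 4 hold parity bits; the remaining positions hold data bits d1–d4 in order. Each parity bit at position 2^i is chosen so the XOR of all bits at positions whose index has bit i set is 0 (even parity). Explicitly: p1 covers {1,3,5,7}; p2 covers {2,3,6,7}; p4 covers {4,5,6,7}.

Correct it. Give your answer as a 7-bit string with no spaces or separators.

s1 (pos 1,3,5,7): 0⊕1⊕0⊕1 = 0
s2 (pos 2,3,6,7): 0⊕1⊕0⊕1 = 0
s4 (pos 4,5,6,7): 0⊕0⊕0⊕1 = 1
Syndrome s4…s1 = 100 → error at position 4.
Flip position 4: 0010001 → 0011001

0011001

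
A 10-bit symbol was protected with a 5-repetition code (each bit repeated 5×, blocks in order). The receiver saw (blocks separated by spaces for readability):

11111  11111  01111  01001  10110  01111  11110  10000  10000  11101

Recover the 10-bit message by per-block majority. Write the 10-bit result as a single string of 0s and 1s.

Block 1 (11111): 5 ones → 1
Block 2 (11111): 5 ones → 1
Block 3 (01111): 4 ones → 1
Block 4 (01001): 2 ones → 0
Block 5 (10110): 3 ones → 1
Block 6 (01111): 4 ones → 1
Block 7 (11110): 4 ones → 1
Block 8 (10000): 1 one → 0
Block 9 (10000): 1 one → 0
Block 10 (11101): 4 ones → 1

1110111001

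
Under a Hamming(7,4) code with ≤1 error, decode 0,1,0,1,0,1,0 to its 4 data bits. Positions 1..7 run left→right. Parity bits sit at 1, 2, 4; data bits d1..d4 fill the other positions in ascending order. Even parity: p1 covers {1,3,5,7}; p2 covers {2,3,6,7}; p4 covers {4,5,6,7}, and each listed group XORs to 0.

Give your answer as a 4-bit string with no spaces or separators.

s1 (pos 1,3,5,7): 0⊕0⊕0⊕0 = 0
s2 (pos 2,3,6,7): 1⊕0⊕1⊕0 = 0
s4 (pos 4,5,6,7): 1⊕0⊕1⊕0 = 0
Syndrome s4…s1 = 000 → no error.
Read data bits from positions 3,5,6,7: 0010

0010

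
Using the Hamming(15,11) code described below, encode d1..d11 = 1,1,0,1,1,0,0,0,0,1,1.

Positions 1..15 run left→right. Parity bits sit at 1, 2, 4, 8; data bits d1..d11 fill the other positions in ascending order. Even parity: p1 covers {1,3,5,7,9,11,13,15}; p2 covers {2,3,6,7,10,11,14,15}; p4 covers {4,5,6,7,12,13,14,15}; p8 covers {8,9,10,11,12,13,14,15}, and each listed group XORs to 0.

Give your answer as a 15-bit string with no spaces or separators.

Place data at non-parity positions: p1 p2 1 p4 1 0 1 p8 1 0 0 0 0 1 1
p1 (pos 1,3,5,7,9,11,13,15): XOR of data positions = 1⊕1⊕1⊕1⊕0⊕0⊕1 = 1
p2 (pos 2,3,6,7,10,11,14,15): XOR of data positions = 1⊕0⊕1⊕0⊕0⊕1⊕1 = 0
p4 (pos 4,5,6,7,12,13,14,15): XOR of data positions = 1⊕0⊕1⊕0⊕0⊕1⊕1 = 0
p8 (pos 8,9,10,11,12,13,14,15): XOR of data positions = 1⊕0⊕0⊕0⊕0⊕1⊕1 = 1
Codeword: 101010111000011

101010111000011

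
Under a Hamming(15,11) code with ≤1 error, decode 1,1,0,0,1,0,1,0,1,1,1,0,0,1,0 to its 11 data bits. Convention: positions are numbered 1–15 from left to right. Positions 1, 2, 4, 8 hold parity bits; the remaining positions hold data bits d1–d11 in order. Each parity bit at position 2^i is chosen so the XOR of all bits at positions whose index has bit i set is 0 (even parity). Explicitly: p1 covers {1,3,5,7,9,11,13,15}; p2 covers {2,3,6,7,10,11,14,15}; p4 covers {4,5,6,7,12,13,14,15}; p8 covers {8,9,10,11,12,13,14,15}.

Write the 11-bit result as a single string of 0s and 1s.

01001110010

s1 (pos 1,3,5,7,9,11,13,15): 1⊕0⊕1⊕1⊕1⊕1⊕0⊕0 = 1
s2 (pos 2,3,6,7,10,11,14,15): 1⊕0⊕0⊕1⊕1⊕1⊕1⊕0 = 1
s4 (pos 4,5,6,7,12,13,14,15): 0⊕1⊕0⊕1⊕0⊕0⊕1⊕0 = 1
s8 (pos 8,9,10,11,12,13,14,15): 0⊕1⊕1⊕1⊕0⊕0⊕1⊕0 = 0
Syndrome s8…s1 = 0111 → error at position 7.
Flip position 7: 110010101110010 → 110010001110010
Read data bits from positions 3,5,6,7,9,10,11,12,13,14,15: 01001110010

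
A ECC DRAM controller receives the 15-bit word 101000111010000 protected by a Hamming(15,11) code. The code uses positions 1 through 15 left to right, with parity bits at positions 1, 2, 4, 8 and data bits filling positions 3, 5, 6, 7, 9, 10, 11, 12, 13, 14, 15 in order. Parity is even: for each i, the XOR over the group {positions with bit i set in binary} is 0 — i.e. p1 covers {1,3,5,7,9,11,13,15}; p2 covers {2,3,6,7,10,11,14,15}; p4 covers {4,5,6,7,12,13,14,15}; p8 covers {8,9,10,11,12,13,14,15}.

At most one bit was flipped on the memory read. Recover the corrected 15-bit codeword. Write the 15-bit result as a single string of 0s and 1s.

101000111010001

s1 (pos 1,3,5,7,9,11,13,15): 1⊕1⊕0⊕1⊕1⊕1⊕0⊕0 = 1
s2 (pos 2,3,6,7,10,11,14,15): 0⊕1⊕0⊕1⊕0⊕1⊕0⊕0 = 1
s4 (pos 4,5,6,7,12,13,14,15): 0⊕0⊕0⊕1⊕0⊕0⊕0⊕0 = 1
s8 (pos 8,9,10,11,12,13,14,15): 1⊕1⊕0⊕1⊕0⊕0⊕0⊕0 = 1
Syndrome s8…s1 = 1111 → error at position 15.
Flip position 15: 101000111010000 → 101000111010001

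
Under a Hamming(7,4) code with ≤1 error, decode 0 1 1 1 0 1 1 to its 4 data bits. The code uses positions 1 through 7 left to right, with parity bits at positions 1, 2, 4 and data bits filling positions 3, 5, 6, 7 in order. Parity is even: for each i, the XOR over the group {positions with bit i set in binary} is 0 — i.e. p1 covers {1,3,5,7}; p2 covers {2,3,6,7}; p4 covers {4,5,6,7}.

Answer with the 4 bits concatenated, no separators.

1011

s1 (pos 1,3,5,7): 0⊕1⊕0⊕1 = 0
s2 (pos 2,3,6,7): 1⊕1⊕1⊕1 = 0
s4 (pos 4,5,6,7): 1⊕0⊕1⊕1 = 1
Syndrome s4…s1 = 100 → error at position 4.
Flip position 4: 0111011 → 0110011
Read data bits from positions 3,5,6,7: 1011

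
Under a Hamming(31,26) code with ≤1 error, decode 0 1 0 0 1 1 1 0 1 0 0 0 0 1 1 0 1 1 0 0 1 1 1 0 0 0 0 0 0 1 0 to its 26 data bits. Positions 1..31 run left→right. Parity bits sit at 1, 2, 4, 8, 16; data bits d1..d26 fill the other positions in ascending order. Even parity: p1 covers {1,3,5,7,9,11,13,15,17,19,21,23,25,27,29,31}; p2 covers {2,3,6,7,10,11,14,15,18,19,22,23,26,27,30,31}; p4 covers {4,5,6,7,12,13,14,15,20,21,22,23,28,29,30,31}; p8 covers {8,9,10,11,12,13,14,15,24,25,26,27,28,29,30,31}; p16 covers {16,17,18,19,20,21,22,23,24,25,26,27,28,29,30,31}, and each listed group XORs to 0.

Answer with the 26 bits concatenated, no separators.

01101000011110011100000010

s1 (pos 1,3,5,7,9,11,13,15,17,19,21,23,25,27,29,31): 0⊕0⊕1⊕1⊕1⊕0⊕0⊕1⊕1⊕0⊕1⊕1⊕0⊕0⊕0⊕0 = 1
s2 (pos 2,3,6,7,10,11,14,15,18,19,22,23,26,27,30,31): 1⊕0⊕1⊕1⊕0⊕0⊕1⊕1⊕1⊕0⊕1⊕1⊕0⊕0⊕1⊕0 = 1
s4 (pos 4,5,6,7,12,13,14,15,20,21,22,23,28,29,30,31): 0⊕1⊕1⊕1⊕0⊕0⊕1⊕1⊕0⊕1⊕1⊕1⊕0⊕0⊕1⊕0 = 1
s8 (pos 8,9,10,11,12,13,14,15,24,25,26,27,28,29,30,31): 0⊕1⊕0⊕0⊕0⊕0⊕1⊕1⊕0⊕0⊕0⊕0⊕0⊕0⊕1⊕0 = 0
s16 (pos 16,17,18,19,20,21,22,23,24,25,26,27,28,29,30,31): 0⊕1⊕1⊕0⊕0⊕1⊕1⊕1⊕0⊕0⊕0⊕0⊕0⊕0⊕1⊕0 = 0
Syndrome s16…s1 = 00111 → error at position 7.
Flip position 7: 0100111010000110110011100000010 → 0100110010000110110011100000010
Read data bits from positions 3,5,6,7,9,10,11,12,13,14,15,17,18,19,20,21,22,23,24,25,26,27,28,29,30,31: 01101000011110011100000010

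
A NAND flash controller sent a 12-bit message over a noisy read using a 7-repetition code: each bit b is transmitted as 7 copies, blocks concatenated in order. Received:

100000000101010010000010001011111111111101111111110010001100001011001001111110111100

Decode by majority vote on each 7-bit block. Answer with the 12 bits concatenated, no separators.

Block 1 (1000000): 1 one → 0
Block 2 (0010101): 3 ones → 0
Block 3 (0010000): 1 one → 0
Block 4 (0100010): 2 ones → 0
Block 5 (1111111): 7 ones → 1
Block 6 (1111101): 6 ones → 1
Block 7 (1111111): 7 ones → 1
Block 8 (1001000): 2 ones → 0
Block 9 (1100001): 3 ones → 0
Block 10 (0110010): 3 ones → 0
Block 11 (0111111): 6 ones → 1
Block 12 (0111100): 4 ones → 1

000011100011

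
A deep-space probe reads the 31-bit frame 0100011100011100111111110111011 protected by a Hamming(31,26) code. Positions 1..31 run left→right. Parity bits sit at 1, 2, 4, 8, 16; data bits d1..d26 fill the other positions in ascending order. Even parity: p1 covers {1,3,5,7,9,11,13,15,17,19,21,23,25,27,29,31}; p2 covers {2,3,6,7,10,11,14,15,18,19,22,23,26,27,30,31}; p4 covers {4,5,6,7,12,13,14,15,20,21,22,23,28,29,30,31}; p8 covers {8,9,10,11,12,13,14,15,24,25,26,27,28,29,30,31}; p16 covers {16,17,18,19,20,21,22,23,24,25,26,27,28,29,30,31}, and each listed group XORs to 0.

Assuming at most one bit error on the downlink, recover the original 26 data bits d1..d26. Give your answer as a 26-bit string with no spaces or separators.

s1 (pos 1,3,5,7,9,11,13,15,17,19,21,23,25,27,29,31): 0⊕0⊕0⊕1⊕0⊕0⊕1⊕0⊕1⊕1⊕1⊕1⊕0⊕1⊕0⊕1 = 0
s2 (pos 2,3,6,7,10,11,14,15,18,19,22,23,26,27,30,31): 1⊕0⊕1⊕1⊕0⊕0⊕1⊕0⊕1⊕1⊕1⊕1⊕1⊕1⊕1⊕1 = 0
s4 (pos 4,5,6,7,12,13,14,15,20,21,22,23,28,29,30,31): 0⊕0⊕1⊕1⊕1⊕1⊕1⊕0⊕1⊕1⊕1⊕1⊕1⊕0⊕1⊕1 = 0
s8 (pos 8,9,10,11,12,13,14,15,24,25,26,27,28,29,30,31): 1⊕0⊕0⊕0⊕1⊕1⊕1⊕0⊕1⊕0⊕1⊕1⊕1⊕0⊕1⊕1 = 0
s16 (pos 16,17,18,19,20,21,22,23,24,25,26,27,28,29,30,31): 0⊕1⊕1⊕1⊕1⊕1⊕1⊕1⊕1⊕0⊕1⊕1⊕1⊕0⊕1⊕1 = 1
Syndrome s16…s1 = 10000 → error at position 16.
Flip position 16: 0100011100011100111111110111011 → 0100011100011101111111110111011
Read data bits from positions 3,5,6,7,9,10,11,12,13,14,15,17,18,19,20,21,22,23,24,25,26,27,28,29,30,31: 00110001110111111110111011

00110001110111111110111011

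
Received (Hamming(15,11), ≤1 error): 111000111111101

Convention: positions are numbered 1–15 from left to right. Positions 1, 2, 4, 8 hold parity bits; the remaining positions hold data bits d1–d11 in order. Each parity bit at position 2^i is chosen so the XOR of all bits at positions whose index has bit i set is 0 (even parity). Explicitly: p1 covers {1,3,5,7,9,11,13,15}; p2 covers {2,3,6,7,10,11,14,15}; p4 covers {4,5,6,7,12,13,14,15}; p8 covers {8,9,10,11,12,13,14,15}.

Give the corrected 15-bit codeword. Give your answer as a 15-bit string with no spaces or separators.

111000110111101

s1 (pos 1,3,5,7,9,11,13,15): 1⊕1⊕0⊕1⊕1⊕1⊕1⊕1 = 1
s2 (pos 2,3,6,7,10,11,14,15): 1⊕1⊕0⊕1⊕1⊕1⊕0⊕1 = 0
s4 (pos 4,5,6,7,12,13,14,15): 0⊕0⊕0⊕1⊕1⊕1⊕0⊕1 = 0
s8 (pos 8,9,10,11,12,13,14,15): 1⊕1⊕1⊕1⊕1⊕1⊕0⊕1 = 1
Syndrome s8…s1 = 1001 → error at position 9.
Flip position 9: 111000111111101 → 111000110111101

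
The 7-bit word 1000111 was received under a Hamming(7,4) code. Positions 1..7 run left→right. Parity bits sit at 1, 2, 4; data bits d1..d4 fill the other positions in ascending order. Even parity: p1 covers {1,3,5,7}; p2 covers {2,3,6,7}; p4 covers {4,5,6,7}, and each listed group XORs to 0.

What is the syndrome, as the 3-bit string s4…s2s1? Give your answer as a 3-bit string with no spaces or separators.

s1 (pos 1,3,5,7): 1⊕0⊕1⊕1 = 1
s2 (pos 2,3,6,7): 0⊕0⊕1⊕1 = 0
s4 (pos 4,5,6,7): 0⊕1⊕1⊕1 = 1
Syndrome s4…s1 = 101 → error at position 5.

101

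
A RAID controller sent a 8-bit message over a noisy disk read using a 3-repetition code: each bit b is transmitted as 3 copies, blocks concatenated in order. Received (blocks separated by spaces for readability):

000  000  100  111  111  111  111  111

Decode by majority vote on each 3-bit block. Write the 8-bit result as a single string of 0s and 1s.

00011111

Block 1 (000): 0 ones → 0
Block 2 (000): 0 ones → 0
Block 3 (100): 1 one → 0
Block 4 (111): 3 ones → 1
Block 5 (111): 3 ones → 1
Block 6 (111): 3 ones → 1
Block 7 (111): 3 ones → 1
Block 8 (111): 3 ones → 1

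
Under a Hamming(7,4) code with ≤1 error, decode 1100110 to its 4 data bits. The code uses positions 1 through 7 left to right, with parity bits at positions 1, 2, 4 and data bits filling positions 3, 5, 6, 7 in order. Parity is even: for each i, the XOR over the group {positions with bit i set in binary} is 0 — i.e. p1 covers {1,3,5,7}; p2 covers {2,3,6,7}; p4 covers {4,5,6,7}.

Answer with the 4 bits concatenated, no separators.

s1 (pos 1,3,5,7): 1⊕0⊕1⊕0 = 0
s2 (pos 2,3,6,7): 1⊕0⊕1⊕0 = 0
s4 (pos 4,5,6,7): 0⊕1⊕1⊕0 = 0
Syndrome s4…s1 = 000 → no error.
Read data bits from positions 3,5,6,7: 0110

0110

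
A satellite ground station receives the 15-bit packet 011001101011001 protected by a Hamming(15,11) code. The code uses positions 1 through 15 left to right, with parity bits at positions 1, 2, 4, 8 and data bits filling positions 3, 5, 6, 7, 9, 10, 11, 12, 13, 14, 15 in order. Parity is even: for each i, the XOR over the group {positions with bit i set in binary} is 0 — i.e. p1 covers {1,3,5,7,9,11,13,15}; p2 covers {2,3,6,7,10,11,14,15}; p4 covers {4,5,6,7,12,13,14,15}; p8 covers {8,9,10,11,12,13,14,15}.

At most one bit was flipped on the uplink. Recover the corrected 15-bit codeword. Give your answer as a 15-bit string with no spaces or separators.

s1 (pos 1,3,5,7,9,11,13,15): 0⊕1⊕0⊕1⊕1⊕1⊕0⊕1 = 1
s2 (pos 2,3,6,7,10,11,14,15): 1⊕1⊕1⊕1⊕0⊕1⊕0⊕1 = 0
s4 (pos 4,5,6,7,12,13,14,15): 0⊕0⊕1⊕1⊕1⊕0⊕0⊕1 = 0
s8 (pos 8,9,10,11,12,13,14,15): 0⊕1⊕0⊕1⊕1⊕0⊕0⊕1 = 0
Syndrome s8…s1 = 0001 → error at position 1.
Flip position 1: 011001101011001 → 111001101011001

111001101011001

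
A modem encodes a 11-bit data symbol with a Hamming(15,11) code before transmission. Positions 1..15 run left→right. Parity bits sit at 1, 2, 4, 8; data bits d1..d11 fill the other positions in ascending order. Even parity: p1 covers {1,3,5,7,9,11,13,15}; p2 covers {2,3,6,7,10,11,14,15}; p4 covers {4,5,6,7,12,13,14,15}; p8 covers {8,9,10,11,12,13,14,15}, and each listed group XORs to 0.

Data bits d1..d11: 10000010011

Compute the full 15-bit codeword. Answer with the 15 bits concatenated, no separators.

Place data at non-parity positions: p1 p2 1 p4 0 0 0 p8 0 0 1 0 0 1 1
p1 (pos 1,3,5,7,9,11,13,15): XOR of data positions = 1⊕0⊕0⊕0⊕1⊕0⊕1 = 1
p2 (pos 2,3,6,7,10,11,14,15): XOR of data positions = 1⊕0⊕0⊕0⊕1⊕1⊕1 = 0
p4 (pos 4,5,6,7,12,13,14,15): XOR of data positions = 0⊕0⊕0⊕0⊕0⊕1⊕1 = 0
p8 (pos 8,9,10,11,12,13,14,15): XOR of data positions = 0⊕0⊕1⊕0⊕0⊕1⊕1 = 1
Codeword: 101000010010011

101000010010011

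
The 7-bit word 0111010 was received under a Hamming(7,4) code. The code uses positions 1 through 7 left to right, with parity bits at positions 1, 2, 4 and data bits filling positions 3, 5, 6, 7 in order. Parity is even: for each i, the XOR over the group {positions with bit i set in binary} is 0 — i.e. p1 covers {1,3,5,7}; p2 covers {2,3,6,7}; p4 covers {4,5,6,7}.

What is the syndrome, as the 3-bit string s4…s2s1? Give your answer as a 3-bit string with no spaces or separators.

s1 (pos 1,3,5,7): 0⊕1⊕0⊕0 = 1
s2 (pos 2,3,6,7): 1⊕1⊕1⊕0 = 1
s4 (pos 4,5,6,7): 1⊕0⊕1⊕0 = 0
Syndrome s4…s1 = 011 → error at position 3.

011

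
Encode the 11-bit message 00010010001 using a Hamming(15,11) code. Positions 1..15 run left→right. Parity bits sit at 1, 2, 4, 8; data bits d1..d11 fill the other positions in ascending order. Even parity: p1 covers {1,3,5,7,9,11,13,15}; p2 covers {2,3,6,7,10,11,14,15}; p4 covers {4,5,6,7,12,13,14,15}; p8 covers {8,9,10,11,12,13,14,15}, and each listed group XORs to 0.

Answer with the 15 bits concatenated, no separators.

110000100010001

Place data at non-parity positions: p1 p2 0 p4 0 0 1 p8 0 0 1 0 0 0 1
p1 (pos 1,3,5,7,9,11,13,15): XOR of data positions = 0⊕0⊕1⊕0⊕1⊕0⊕1 = 1
p2 (pos 2,3,6,7,10,11,14,15): XOR of data positions = 0⊕0⊕1⊕0⊕1⊕0⊕1 = 1
p4 (pos 4,5,6,7,12,13,14,15): XOR of data positions = 0⊕0⊕1⊕0⊕0⊕0⊕1 = 0
p8 (pos 8,9,10,11,12,13,14,15): XOR of data positions = 0⊕0⊕1⊕0⊕0⊕0⊕1 = 0
Codeword: 110000100010001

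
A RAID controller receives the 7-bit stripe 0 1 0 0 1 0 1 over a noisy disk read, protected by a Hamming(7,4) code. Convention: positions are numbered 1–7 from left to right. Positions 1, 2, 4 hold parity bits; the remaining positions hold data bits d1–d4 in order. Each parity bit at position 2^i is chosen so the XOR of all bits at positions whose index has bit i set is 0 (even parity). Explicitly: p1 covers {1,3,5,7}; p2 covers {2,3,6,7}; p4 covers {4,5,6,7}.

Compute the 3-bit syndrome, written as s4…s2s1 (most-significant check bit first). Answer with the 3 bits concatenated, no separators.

s1 (pos 1,3,5,7): 0⊕0⊕1⊕1 = 0
s2 (pos 2,3,6,7): 1⊕0⊕0⊕1 = 0
s4 (pos 4,5,6,7): 0⊕1⊕0⊕1 = 0
Syndrome s4…s1 = 000 → no error.

000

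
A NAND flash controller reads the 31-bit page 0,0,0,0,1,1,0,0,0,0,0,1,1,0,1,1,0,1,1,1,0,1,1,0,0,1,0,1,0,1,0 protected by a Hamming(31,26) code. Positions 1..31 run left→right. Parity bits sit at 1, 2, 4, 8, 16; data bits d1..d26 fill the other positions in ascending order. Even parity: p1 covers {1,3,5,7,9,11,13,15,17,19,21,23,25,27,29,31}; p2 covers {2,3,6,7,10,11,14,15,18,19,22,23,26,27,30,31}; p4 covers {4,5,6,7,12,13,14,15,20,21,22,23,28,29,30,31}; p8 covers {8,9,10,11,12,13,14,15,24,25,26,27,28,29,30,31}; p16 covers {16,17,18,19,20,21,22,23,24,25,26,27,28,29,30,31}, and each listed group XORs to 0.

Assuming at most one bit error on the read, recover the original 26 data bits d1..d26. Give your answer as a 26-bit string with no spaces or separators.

s1 (pos 1,3,5,7,9,11,13,15,17,19,21,23,25,27,29,31): 0⊕0⊕1⊕0⊕0⊕0⊕1⊕1⊕0⊕1⊕0⊕1⊕0⊕0⊕0⊕0 = 1
s2 (pos 2,3,6,7,10,11,14,15,18,19,22,23,26,27,30,31): 0⊕0⊕1⊕0⊕0⊕0⊕0⊕1⊕1⊕1⊕1⊕1⊕1⊕0⊕1⊕0 = 0
s4 (pos 4,5,6,7,12,13,14,15,20,21,22,23,28,29,30,31): 0⊕1⊕1⊕0⊕1⊕1⊕0⊕1⊕1⊕0⊕1⊕1⊕1⊕0⊕1⊕0 = 0
s8 (pos 8,9,10,11,12,13,14,15,24,25,26,27,28,29,30,31): 0⊕0⊕0⊕0⊕1⊕1⊕0⊕1⊕0⊕0⊕1⊕0⊕1⊕0⊕1⊕0 = 0
s16 (pos 16,17,18,19,20,21,22,23,24,25,26,27,28,29,30,31): 1⊕0⊕1⊕1⊕1⊕0⊕1⊕1⊕0⊕0⊕1⊕0⊕1⊕0⊕1⊕0 = 1
Syndrome s16…s1 = 10001 → error at position 17.
Flip position 17: 0000110000011011011101100101010 → 0000110000011011111101100101010
Read data bits from positions 3,5,6,7,9,10,11,12,13,14,15,17,18,19,20,21,22,23,24,25,26,27,28,29,30,31: 01100001101111101100101010

01100001101111101100101010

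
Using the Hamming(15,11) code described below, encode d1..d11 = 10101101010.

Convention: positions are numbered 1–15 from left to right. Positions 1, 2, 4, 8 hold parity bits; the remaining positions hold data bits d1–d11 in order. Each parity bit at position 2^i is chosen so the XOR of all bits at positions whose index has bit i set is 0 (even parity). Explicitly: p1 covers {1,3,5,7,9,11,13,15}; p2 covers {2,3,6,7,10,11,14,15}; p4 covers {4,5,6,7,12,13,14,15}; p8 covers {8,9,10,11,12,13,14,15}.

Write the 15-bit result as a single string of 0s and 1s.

Place data at non-parity positions: p1 p2 1 p4 0 1 0 p8 1 1 0 1 0 1 0
p1 (pos 1,3,5,7,9,11,13,15): XOR of data positions = 1⊕0⊕0⊕1⊕0⊕0⊕0 = 0
p2 (pos 2,3,6,7,10,11,14,15): XOR of data positions = 1⊕1⊕0⊕1⊕0⊕1⊕0 = 0
p4 (pos 4,5,6,7,12,13,14,15): XOR of data positions = 0⊕1⊕0⊕1⊕0⊕1⊕0 = 1
p8 (pos 8,9,10,11,12,13,14,15): XOR of data positions = 1⊕1⊕0⊕1⊕0⊕1⊕0 = 0
Codeword: 001101001101010

001101001101010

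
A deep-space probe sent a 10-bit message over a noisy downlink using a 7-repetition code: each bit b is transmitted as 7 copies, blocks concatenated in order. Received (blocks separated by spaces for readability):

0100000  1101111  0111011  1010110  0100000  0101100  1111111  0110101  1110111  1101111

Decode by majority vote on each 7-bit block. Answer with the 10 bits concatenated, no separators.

0111001111

Block 1 (0100000): 1 one → 0
Block 2 (1101111): 6 ones → 1
Block 3 (0111011): 5 ones → 1
Block 4 (1010110): 4 ones → 1
Block 5 (0100000): 1 one → 0
Block 6 (0101100): 3 ones → 0
Block 7 (1111111): 7 ones → 1
Block 8 (0110101): 4 ones → 1
Block 9 (1110111): 6 ones → 1
Block 10 (1101111): 6 ones → 1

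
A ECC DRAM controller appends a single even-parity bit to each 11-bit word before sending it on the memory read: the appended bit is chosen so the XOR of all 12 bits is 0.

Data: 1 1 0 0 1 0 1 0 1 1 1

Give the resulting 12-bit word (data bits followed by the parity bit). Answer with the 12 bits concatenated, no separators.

XOR of the 11 data bits: 1⊕1⊕0⊕0⊕1⊕0⊕1⊕0⊕1⊕1⊕1 = 1
Parity bit = 1 (so all 12 bits XOR to 0).

110010101111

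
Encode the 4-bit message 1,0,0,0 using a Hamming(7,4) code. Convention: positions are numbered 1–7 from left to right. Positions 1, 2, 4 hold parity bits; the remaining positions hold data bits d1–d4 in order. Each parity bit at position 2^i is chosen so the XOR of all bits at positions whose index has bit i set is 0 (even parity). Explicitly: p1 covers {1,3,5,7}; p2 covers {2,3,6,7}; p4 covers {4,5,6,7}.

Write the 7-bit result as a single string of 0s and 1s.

Place data at non-parity positions: p1 p2 1 p4 0 0 0
p1 (pos 1,3,5,7): XOR of data positions = 1⊕0⊕0 = 1
p2 (pos 2,3,6,7): XOR of data positions = 1⊕0⊕0 = 1
p4 (pos 4,5,6,7): XOR of data positions = 0⊕0⊕0 = 0
Codeword: 1110000

1110000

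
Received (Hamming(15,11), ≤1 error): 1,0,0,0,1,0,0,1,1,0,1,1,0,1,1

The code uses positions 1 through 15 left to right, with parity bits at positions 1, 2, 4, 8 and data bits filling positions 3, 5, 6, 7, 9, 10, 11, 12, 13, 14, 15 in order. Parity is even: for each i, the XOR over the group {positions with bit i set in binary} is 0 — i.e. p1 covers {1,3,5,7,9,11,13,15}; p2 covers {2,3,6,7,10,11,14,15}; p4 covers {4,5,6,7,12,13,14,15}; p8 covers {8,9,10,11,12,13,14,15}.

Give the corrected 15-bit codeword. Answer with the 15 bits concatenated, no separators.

s1 (pos 1,3,5,7,9,11,13,15): 1⊕0⊕1⊕0⊕1⊕1⊕0⊕1 = 1
s2 (pos 2,3,6,7,10,11,14,15): 0⊕0⊕0⊕0⊕0⊕1⊕1⊕1 = 1
s4 (pos 4,5,6,7,12,13,14,15): 0⊕1⊕0⊕0⊕1⊕0⊕1⊕1 = 0
s8 (pos 8,9,10,11,12,13,14,15): 1⊕1⊕0⊕1⊕1⊕0⊕1⊕1 = 0
Syndrome s8…s1 = 0011 → error at position 3.
Flip position 3: 100010011011011 → 101010011011011

101010011011011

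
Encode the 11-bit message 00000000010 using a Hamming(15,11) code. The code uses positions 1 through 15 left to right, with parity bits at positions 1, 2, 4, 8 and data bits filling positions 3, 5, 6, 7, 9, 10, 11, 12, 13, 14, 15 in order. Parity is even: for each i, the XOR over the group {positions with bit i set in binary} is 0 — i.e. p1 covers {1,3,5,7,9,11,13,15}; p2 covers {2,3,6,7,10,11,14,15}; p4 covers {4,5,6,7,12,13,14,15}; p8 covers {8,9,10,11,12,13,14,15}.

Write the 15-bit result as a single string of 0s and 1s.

Place data at non-parity positions: p1 p2 0 p4 0 0 0 p8 0 0 0 0 0 1 0
p1 (pos 1,3,5,7,9,11,13,15): XOR of data positions = 0⊕0⊕0⊕0⊕0⊕0⊕0 = 0
p2 (pos 2,3,6,7,10,11,14,15): XOR of data positions = 0⊕0⊕0⊕0⊕0⊕1⊕0 = 1
p4 (pos 4,5,6,7,12,13,14,15): XOR of data positions = 0⊕0⊕0⊕0⊕0⊕1⊕0 = 1
p8 (pos 8,9,10,11,12,13,14,15): XOR of data positions = 0⊕0⊕0⊕0⊕0⊕1⊕0 = 1
Codeword: 010100010000010

010100010000010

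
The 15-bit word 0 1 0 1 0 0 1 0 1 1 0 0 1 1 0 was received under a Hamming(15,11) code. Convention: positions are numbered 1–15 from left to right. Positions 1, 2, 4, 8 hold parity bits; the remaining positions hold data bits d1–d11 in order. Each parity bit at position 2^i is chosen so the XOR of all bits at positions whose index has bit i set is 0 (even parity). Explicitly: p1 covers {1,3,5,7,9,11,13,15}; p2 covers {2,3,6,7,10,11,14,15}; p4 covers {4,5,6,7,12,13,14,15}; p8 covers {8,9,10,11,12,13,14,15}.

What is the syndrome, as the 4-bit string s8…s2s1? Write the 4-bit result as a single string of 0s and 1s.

0001

s1 (pos 1,3,5,7,9,11,13,15): 0⊕0⊕0⊕1⊕1⊕0⊕1⊕0 = 1
s2 (pos 2,3,6,7,10,11,14,15): 1⊕0⊕0⊕1⊕1⊕0⊕1⊕0 = 0
s4 (pos 4,5,6,7,12,13,14,15): 1⊕0⊕0⊕1⊕0⊕1⊕1⊕0 = 0
s8 (pos 8,9,10,11,12,13,14,15): 0⊕1⊕1⊕0⊕0⊕1⊕1⊕0 = 0
Syndrome s8…s1 = 0001 → error at position 1.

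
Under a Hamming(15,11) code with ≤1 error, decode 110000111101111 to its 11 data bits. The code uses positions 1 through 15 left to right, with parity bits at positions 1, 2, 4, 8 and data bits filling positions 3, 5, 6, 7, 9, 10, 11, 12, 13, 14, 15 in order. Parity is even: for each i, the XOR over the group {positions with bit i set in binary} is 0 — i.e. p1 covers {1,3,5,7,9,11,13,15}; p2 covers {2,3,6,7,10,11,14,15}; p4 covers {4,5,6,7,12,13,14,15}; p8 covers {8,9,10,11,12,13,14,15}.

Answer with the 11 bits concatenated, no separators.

00011101110

s1 (pos 1,3,5,7,9,11,13,15): 1⊕0⊕0⊕1⊕1⊕0⊕1⊕1 = 1
s2 (pos 2,3,6,7,10,11,14,15): 1⊕0⊕0⊕1⊕1⊕0⊕1⊕1 = 1
s4 (pos 4,5,6,7,12,13,14,15): 0⊕0⊕0⊕1⊕1⊕1⊕1⊕1 = 1
s8 (pos 8,9,10,11,12,13,14,15): 1⊕1⊕1⊕0⊕1⊕1⊕1⊕1 = 1
Syndrome s8…s1 = 1111 → error at position 15.
Flip position 15: 110000111101111 → 110000111101110
Read data bits from positions 3,5,6,7,9,10,11,12,13,14,15: 00011101110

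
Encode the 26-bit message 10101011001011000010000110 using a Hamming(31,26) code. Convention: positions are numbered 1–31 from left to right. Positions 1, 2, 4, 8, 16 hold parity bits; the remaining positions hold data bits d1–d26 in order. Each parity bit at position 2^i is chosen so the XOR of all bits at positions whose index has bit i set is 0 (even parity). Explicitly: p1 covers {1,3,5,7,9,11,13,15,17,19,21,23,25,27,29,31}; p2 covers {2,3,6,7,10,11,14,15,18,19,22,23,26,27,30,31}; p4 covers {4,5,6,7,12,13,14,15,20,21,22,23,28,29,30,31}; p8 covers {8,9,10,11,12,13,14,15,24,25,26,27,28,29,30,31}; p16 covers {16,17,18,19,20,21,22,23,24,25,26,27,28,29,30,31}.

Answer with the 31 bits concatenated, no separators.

Place data at non-parity positions: p1 p2 1 p4 0 1 0 p8 1 0 1 1 0 0 1 p16 0 1 1 0 0 0 0 1 0 0 0 0 1 1 0
p1 (pos 1,3,5,7,9,11,13,15,17,19,21,23,25,27,29,31): XOR of data positions = 1⊕0⊕0⊕1⊕1⊕0⊕1⊕0⊕1⊕0⊕0⊕0⊕0⊕1⊕0 = 0
p2 (pos 2,3,6,7,10,11,14,15,18,19,22,23,26,27,30,31): XOR of data positions = 1⊕1⊕0⊕0⊕1⊕0⊕1⊕1⊕1⊕0⊕0⊕0⊕0⊕1⊕0 = 1
p4 (pos 4,5,6,7,12,13,14,15,20,21,22,23,28,29,30,31): XOR of data positions = 0⊕1⊕0⊕1⊕0⊕0⊕1⊕0⊕0⊕0⊕0⊕0⊕1⊕1⊕0 = 1
p8 (pos 8,9,10,11,12,13,14,15,24,25,26,27,28,29,30,31): XOR of data positions = 1⊕0⊕1⊕1⊕0⊕0⊕1⊕1⊕0⊕0⊕0⊕0⊕1⊕1⊕0 = 1
p16 (pos 16,17,18,19,20,21,22,23,24,25,26,27,28,29,30,31): XOR of data positions = 0⊕1⊕1⊕0⊕0⊕0⊕0⊕1⊕0⊕0⊕0⊕0⊕1⊕1⊕0 = 1
Codeword: 0111010110110011011000010000110

0111010110110011011000010000110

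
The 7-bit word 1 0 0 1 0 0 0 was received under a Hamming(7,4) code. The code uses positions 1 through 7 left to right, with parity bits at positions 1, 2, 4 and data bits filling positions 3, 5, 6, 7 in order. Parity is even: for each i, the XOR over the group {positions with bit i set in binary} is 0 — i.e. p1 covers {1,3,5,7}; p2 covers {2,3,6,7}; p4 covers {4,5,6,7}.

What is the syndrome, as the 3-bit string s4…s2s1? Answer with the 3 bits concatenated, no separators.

s1 (pos 1,3,5,7): 1⊕0⊕0⊕0 = 1
s2 (pos 2,3,6,7): 0⊕0⊕0⊕0 = 0
s4 (pos 4,5,6,7): 1⊕0⊕0⊕0 = 1
Syndrome s4…s1 = 101 → error at position 5.

101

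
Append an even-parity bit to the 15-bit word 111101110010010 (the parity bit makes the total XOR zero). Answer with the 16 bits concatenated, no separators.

XOR of the 15 data bits: 1⊕1⊕1⊕1⊕0⊕1⊕1⊕1⊕0⊕0⊕1⊕0⊕0⊕1⊕0 = 1
Parity bit = 1 (so all 16 bits XOR to 0).

1111011100100101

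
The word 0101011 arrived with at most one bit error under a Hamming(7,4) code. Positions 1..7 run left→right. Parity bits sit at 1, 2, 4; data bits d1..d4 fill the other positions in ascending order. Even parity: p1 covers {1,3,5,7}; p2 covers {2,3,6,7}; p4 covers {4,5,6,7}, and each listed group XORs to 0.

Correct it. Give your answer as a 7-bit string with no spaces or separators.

s1 (pos 1,3,5,7): 0⊕0⊕0⊕1 = 1
s2 (pos 2,3,6,7): 1⊕0⊕1⊕1 = 1
s4 (pos 4,5,6,7): 1⊕0⊕1⊕1 = 1
Syndrome s4…s1 = 111 → error at position 7.
Flip position 7: 0101011 → 0101010

0101010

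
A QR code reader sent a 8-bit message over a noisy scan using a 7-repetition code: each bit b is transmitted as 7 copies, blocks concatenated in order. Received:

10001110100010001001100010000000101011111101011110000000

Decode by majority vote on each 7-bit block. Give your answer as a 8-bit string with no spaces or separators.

10000110

Block 1 (1000111): 4 ones → 1
Block 2 (0100010): 2 ones → 0
Block 3 (0010011): 3 ones → 0
Block 4 (0001000): 1 one → 0
Block 5 (0000101): 2 ones → 0
Block 6 (0111111): 6 ones → 1
Block 7 (0101111): 5 ones → 1
Block 8 (0000000): 0 ones → 0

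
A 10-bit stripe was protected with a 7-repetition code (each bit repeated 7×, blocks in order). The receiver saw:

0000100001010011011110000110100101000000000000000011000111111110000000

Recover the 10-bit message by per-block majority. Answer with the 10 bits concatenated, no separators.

0010000010

Block 1 (0000100): 1 one → 0
Block 2 (0010100): 2 ones → 0
Block 3 (1101111): 6 ones → 1
Block 4 (0000110): 2 ones → 0
Block 5 (1001010): 3 ones → 0
Block 6 (0000000): 0 ones → 0
Block 7 (0000000): 0 ones → 0
Block 8 (0110001): 3 ones → 0
Block 9 (1111111): 7 ones → 1
Block 10 (0000000): 0 ones → 0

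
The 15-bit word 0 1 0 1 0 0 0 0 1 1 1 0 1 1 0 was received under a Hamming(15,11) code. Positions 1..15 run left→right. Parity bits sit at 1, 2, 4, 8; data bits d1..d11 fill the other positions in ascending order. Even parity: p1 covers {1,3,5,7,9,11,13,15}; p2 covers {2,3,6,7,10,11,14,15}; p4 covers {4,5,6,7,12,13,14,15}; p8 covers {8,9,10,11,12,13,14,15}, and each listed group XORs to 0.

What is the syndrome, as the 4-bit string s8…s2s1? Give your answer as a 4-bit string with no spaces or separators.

1101

s1 (pos 1,3,5,7,9,11,13,15): 0⊕0⊕0⊕0⊕1⊕1⊕1⊕0 = 1
s2 (pos 2,3,6,7,10,11,14,15): 1⊕0⊕0⊕0⊕1⊕1⊕1⊕0 = 0
s4 (pos 4,5,6,7,12,13,14,15): 1⊕0⊕0⊕0⊕0⊕1⊕1⊕0 = 1
s8 (pos 8,9,10,11,12,13,14,15): 0⊕1⊕1⊕1⊕0⊕1⊕1⊕0 = 1
Syndrome s8…s1 = 1101 → error at position 13.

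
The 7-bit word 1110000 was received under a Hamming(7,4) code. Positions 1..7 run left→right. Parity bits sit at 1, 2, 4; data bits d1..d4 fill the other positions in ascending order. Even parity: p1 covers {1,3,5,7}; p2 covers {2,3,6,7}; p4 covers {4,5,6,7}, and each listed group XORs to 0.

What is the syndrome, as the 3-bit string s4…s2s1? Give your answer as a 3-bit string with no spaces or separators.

000

s1 (pos 1,3,5,7): 1⊕1⊕0⊕0 = 0
s2 (pos 2,3,6,7): 1⊕1⊕0⊕0 = 0
s4 (pos 4,5,6,7): 0⊕0⊕0⊕0 = 0
Syndrome s4…s1 = 000 → no error.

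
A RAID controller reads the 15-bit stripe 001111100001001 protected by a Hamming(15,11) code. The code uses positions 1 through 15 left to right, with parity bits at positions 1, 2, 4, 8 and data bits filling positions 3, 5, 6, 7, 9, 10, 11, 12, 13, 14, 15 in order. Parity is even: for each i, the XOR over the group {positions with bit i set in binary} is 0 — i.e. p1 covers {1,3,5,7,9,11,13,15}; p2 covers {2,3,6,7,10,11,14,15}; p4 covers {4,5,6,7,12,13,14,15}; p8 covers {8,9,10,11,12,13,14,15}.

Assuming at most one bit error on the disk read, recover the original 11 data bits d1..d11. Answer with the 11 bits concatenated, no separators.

s1 (pos 1,3,5,7,9,11,13,15): 0⊕1⊕1⊕1⊕0⊕0⊕0⊕1 = 0
s2 (pos 2,3,6,7,10,11,14,15): 0⊕1⊕1⊕1⊕0⊕0⊕0⊕1 = 0
s4 (pos 4,5,6,7,12,13,14,15): 1⊕1⊕1⊕1⊕1⊕0⊕0⊕1 = 0
s8 (pos 8,9,10,11,12,13,14,15): 0⊕0⊕0⊕0⊕1⊕0⊕0⊕1 = 0
Syndrome s8…s1 = 0000 → no error.
Read data bits from positions 3,5,6,7,9,10,11,12,13,14,15: 11110001001

11110001001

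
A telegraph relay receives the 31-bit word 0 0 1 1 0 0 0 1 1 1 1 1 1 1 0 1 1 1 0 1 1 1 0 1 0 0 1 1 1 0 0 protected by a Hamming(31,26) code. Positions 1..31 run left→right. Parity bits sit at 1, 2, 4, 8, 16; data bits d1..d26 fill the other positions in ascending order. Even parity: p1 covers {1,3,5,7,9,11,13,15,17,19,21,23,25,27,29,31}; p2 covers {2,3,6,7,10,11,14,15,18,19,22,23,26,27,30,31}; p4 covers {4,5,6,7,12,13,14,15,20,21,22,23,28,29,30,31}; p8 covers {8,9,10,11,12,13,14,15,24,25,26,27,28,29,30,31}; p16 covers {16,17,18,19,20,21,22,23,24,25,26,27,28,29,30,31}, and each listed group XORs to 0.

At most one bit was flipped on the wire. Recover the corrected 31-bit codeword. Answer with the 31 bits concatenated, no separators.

s1 (pos 1,3,5,7,9,11,13,15,17,19,21,23,25,27,29,31): 0⊕1⊕0⊕0⊕1⊕1⊕1⊕0⊕1⊕0⊕1⊕0⊕0⊕1⊕1⊕0 = 0
s2 (pos 2,3,6,7,10,11,14,15,18,19,22,23,26,27,30,31): 0⊕1⊕0⊕0⊕1⊕1⊕1⊕0⊕1⊕0⊕1⊕0⊕0⊕1⊕0⊕0 = 1
s4 (pos 4,5,6,7,12,13,14,15,20,21,22,23,28,29,30,31): 1⊕0⊕0⊕0⊕1⊕1⊕1⊕0⊕1⊕1⊕1⊕0⊕1⊕1⊕0⊕0 = 1
s8 (pos 8,9,10,11,12,13,14,15,24,25,26,27,28,29,30,31): 1⊕1⊕1⊕1⊕1⊕1⊕1⊕0⊕1⊕0⊕0⊕1⊕1⊕1⊕0⊕0 = 1
s16 (pos 16,17,18,19,20,21,22,23,24,25,26,27,28,29,30,31): 1⊕1⊕1⊕0⊕1⊕1⊕1⊕0⊕1⊕0⊕0⊕1⊕1⊕1⊕0⊕0 = 0
Syndrome s16…s1 = 01110 → error at position 14.
Flip position 14: 0011000111111101110111010011100 → 0011000111111001110111010011100

0011000111111001110111010011100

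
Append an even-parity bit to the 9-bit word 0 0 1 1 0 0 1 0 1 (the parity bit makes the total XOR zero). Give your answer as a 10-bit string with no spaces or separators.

XOR of the 9 data bits: 0⊕0⊕1⊕1⊕0⊕0⊕1⊕0⊕1 = 0
Parity bit = 0 (so all 10 bits XOR to 0).

0011001010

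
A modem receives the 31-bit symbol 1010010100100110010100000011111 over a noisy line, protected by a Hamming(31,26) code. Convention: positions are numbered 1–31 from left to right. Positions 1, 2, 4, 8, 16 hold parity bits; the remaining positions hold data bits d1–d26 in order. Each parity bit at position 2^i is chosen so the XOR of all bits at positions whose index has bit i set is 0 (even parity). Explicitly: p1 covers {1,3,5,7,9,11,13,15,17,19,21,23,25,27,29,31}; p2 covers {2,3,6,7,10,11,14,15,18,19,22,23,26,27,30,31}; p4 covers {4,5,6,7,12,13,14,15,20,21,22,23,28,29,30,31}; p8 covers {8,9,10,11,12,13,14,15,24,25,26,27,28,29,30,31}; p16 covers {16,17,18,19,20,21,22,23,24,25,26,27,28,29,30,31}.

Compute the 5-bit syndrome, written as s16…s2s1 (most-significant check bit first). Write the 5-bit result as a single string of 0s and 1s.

s1 (pos 1,3,5,7,9,11,13,15,17,19,21,23,25,27,29,31): 1⊕1⊕0⊕0⊕0⊕1⊕0⊕1⊕0⊕0⊕0⊕0⊕0⊕1⊕1⊕1 = 1
s2 (pos 2,3,6,7,10,11,14,15,18,19,22,23,26,27,30,31): 0⊕1⊕1⊕0⊕0⊕1⊕1⊕1⊕1⊕0⊕0⊕0⊕0⊕1⊕1⊕1 = 1
s4 (pos 4,5,6,7,12,13,14,15,20,21,22,23,28,29,30,31): 0⊕0⊕1⊕0⊕0⊕0⊕1⊕1⊕1⊕0⊕0⊕0⊕1⊕1⊕1⊕1 = 0
s8 (pos 8,9,10,11,12,13,14,15,24,25,26,27,28,29,30,31): 1⊕0⊕0⊕1⊕0⊕0⊕1⊕1⊕0⊕0⊕0⊕1⊕1⊕1⊕1⊕1 = 1
s16 (pos 16,17,18,19,20,21,22,23,24,25,26,27,28,29,30,31): 0⊕0⊕1⊕0⊕1⊕0⊕0⊕0⊕0⊕0⊕0⊕1⊕1⊕1⊕1⊕1 = 1
Syndrome s16…s1 = 11011 → error at position 27.

11011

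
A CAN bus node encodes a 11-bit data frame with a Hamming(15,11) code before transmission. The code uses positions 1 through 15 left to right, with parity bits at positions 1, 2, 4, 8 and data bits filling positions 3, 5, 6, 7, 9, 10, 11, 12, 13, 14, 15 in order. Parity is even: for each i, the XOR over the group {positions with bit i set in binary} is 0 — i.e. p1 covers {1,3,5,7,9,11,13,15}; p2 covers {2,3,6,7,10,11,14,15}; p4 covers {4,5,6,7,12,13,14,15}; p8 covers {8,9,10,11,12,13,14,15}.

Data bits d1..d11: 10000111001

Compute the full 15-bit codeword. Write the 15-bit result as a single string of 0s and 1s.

101000000111001

Place data at non-parity positions: p1 p2 1 p4 0 0 0 p8 0 1 1 1 0 0 1
p1 (pos 1,3,5,7,9,11,13,15): XOR of data positions = 1⊕0⊕0⊕0⊕1⊕0⊕1 = 1
p2 (pos 2,3,6,7,10,11,14,15): XOR of data positions = 1⊕0⊕0⊕1⊕1⊕0⊕1 = 0
p4 (pos 4,5,6,7,12,13,14,15): XOR of data positions = 0⊕0⊕0⊕1⊕0⊕0⊕1 = 0
p8 (pos 8,9,10,11,12,13,14,15): XOR of data positions = 0⊕1⊕1⊕1⊕0⊕0⊕1 = 0
Codeword: 101000000111001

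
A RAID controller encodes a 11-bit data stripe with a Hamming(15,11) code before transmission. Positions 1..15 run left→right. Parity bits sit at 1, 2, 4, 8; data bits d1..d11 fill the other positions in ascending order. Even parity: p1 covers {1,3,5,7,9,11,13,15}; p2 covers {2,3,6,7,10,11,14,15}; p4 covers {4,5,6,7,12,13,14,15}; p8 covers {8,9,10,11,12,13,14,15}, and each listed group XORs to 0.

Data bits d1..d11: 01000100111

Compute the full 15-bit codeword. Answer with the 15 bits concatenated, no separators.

110010000100111

Place data at non-parity positions: p1 p2 0 p4 1 0 0 p8 0 1 0 0 1 1 1
p1 (pos 1,3,5,7,9,11,13,15): XOR of data positions = 0⊕1⊕0⊕0⊕0⊕1⊕1 = 1
p2 (pos 2,3,6,7,10,11,14,15): XOR of data positions = 0⊕0⊕0⊕1⊕0⊕1⊕1 = 1
p4 (pos 4,5,6,7,12,13,14,15): XOR of data positions = 1⊕0⊕0⊕0⊕1⊕1⊕1 = 0
p8 (pos 8,9,10,11,12,13,14,15): XOR of data positions = 0⊕1⊕0⊕0⊕1⊕1⊕1 = 0
Codeword: 110010000100111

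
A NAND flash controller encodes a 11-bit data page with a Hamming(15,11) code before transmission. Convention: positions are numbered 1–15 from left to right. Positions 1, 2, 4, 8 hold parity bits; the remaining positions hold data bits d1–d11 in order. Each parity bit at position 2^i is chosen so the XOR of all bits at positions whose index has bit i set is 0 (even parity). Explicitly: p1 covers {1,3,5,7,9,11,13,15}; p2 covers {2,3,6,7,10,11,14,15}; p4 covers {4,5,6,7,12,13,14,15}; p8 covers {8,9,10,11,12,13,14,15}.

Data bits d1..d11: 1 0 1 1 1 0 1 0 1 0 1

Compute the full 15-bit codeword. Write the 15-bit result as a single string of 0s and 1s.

Place data at non-parity positions: p1 p2 1 p4 0 1 1 p8 1 0 1 0 1 0 1
p1 (pos 1,3,5,7,9,11,13,15): XOR of data positions = 1⊕0⊕1⊕1⊕1⊕1⊕1 = 0
p2 (pos 2,3,6,7,10,11,14,15): XOR of data positions = 1⊕1⊕1⊕0⊕1⊕0⊕1 = 1
p4 (pos 4,5,6,7,12,13,14,15): XOR of data positions = 0⊕1⊕1⊕0⊕1⊕0⊕1 = 0
p8 (pos 8,9,10,11,12,13,14,15): XOR of data positions = 1⊕0⊕1⊕0⊕1⊕0⊕1 = 0
Codeword: 011001101010101

011001101010101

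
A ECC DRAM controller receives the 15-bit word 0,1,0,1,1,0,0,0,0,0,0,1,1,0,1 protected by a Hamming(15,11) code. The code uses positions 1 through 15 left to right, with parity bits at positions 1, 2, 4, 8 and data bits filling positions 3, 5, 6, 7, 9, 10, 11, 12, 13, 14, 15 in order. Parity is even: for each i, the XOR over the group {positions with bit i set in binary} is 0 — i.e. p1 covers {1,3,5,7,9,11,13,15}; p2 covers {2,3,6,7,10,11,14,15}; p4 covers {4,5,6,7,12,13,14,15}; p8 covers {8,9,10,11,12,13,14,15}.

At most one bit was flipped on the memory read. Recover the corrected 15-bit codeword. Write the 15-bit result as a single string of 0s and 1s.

010110000001001

s1 (pos 1,3,5,7,9,11,13,15): 0⊕0⊕1⊕0⊕0⊕0⊕1⊕1 = 1
s2 (pos 2,3,6,7,10,11,14,15): 1⊕0⊕0⊕0⊕0⊕0⊕0⊕1 = 0
s4 (pos 4,5,6,7,12,13,14,15): 1⊕1⊕0⊕0⊕1⊕1⊕0⊕1 = 1
s8 (pos 8,9,10,11,12,13,14,15): 0⊕0⊕0⊕0⊕1⊕1⊕0⊕1 = 1
Syndrome s8…s1 = 1101 → error at position 13.
Flip position 13: 010110000001101 → 010110000001001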